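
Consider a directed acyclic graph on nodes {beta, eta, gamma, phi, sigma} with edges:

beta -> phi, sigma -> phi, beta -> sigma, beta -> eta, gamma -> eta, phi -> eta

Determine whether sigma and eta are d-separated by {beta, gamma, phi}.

Yes — sigma and eta are d-separated given {beta, gamma, phi}.

4 paths connect sigma and eta; each must be blocked for d-separation to hold:
  1. sigma → phi → eta — phi:chain[blocks] ⇒ blocked
  2. sigma → phi ← beta → eta — phi:collider[open]; beta:fork[blocks] ⇒ blocked
  3. sigma ← beta → phi → eta — beta:fork[blocks]; phi:chain[blocks] ⇒ blocked
  4. sigma ← beta → eta — beta:fork[blocks] ⇒ blocked
Every path is blocked, so sigma and eta are d-separated given {beta, gamma, phi}.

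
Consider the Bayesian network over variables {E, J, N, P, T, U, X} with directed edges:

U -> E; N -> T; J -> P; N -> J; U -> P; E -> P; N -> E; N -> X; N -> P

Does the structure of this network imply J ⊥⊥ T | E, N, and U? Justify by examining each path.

There are 4 undirected paths between J and T; checking each against the conditioning set {E, N, U}:
Path 1: J ← N → T
  N is a fork here and N is conditioned on, so the path is blocked at N.
Path 2: J → P ← N → T
  P is a collider here and neither P nor any of its descendants is conditioned on, so the collider stays closed — the path is blocked at P.
Path 3: J → P ← U → E ← N → T
  P is a collider here and neither P nor any of its descendants is conditioned on, so the collider stays closed — the path is blocked at P.
Path 4: J → P ← E ← N → T
  P is a collider here and neither P nor any of its descendants is conditioned on, so the collider stays closed — the path is blocked at P.
Since every path is blocked, d-separation holds.

Yes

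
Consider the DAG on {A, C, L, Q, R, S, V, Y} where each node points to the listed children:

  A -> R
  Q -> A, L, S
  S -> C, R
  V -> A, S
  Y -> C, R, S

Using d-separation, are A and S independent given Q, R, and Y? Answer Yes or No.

5 paths connect A and S; each must be blocked for d-separation to hold:
Path 1: A ← V → S
  V is a fork and V is not conditioned on — no node blocks this path, so it is active.
Path 2: A → R ← S
  R is a collider and R is conditioned on, which opens it — no node blocks this path, so it is active.
Path 3: A → R ← Y → S
  Y is a fork here and Y is conditioned on, so the path is blocked at Y.
Path 4: A → R ← Y → C ← S
  Y is a fork here and Y is conditioned on, so the path is blocked at Y.
Path 5: A ← Q → S
  Q is a fork here and Q is conditioned on, so the path is blocked at Q.
Because an active path exists, A and S are not d-separated.

No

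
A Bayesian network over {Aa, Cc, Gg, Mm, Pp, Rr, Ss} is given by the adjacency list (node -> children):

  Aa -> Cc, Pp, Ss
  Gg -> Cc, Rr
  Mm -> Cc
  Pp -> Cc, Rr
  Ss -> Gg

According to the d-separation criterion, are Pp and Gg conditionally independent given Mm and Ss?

We examine all 5 paths between Pp and Gg:
Path 1: Pp ← Aa → Cc ← Gg
  Cc is a collider here and neither Cc nor any of its descendants is conditioned on, so the collider stays closed — the path is blocked at Cc.
Path 2: Pp ← Aa → Ss → Gg
  Ss is a chain here and Ss is conditioned on, so the path is blocked at Ss.
Path 3: Pp → Cc ← Aa → Ss → Gg
  Cc is a collider here and neither Cc nor any of its descendants is conditioned on, so the collider stays closed — the path is blocked at Cc.
Path 4: Pp → Cc ← Gg
  Cc is a collider here and neither Cc nor any of its descendants is conditioned on, so the collider stays closed — the path is blocked at Cc.
Path 5: Pp → Rr ← Gg
  Rr is a collider here and neither Rr nor any of its descendants is conditioned on, so the collider stays closed — the path is blocked at Rr.
All paths are blocked; Pp ⊥ Gg | {Mm, Ss} holds.

Yes — Pp and Gg are d-separated given {Mm, Ss}.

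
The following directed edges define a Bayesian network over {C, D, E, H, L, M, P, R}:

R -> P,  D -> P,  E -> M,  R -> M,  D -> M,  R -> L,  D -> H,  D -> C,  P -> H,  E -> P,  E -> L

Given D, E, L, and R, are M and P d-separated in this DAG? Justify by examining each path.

Yes

6 paths connect M and P; each must be blocked for d-separation to hold:
Path 1: M ← R → P
  R is a fork here and R is conditioned on, so the path is blocked at R.
Path 2: M ← R → L ← E → P
  R is a fork here and R is conditioned on, so the path is blocked at R.
Path 3: M ← D → P
  D is a fork here and D is conditioned on, so the path is blocked at D.
Path 4: M ← D → H ← P
  D is a fork here and D is conditioned on, so the path is blocked at D.
Path 5: M ← E → P
  E is a fork here and E is conditioned on, so the path is blocked at E.
Path 6: M ← E → L ← R → P
  E is a fork here and E is conditioned on, so the path is blocked at E.
Every path is blocked, so M and P are d-separated given {D, E, L, R}.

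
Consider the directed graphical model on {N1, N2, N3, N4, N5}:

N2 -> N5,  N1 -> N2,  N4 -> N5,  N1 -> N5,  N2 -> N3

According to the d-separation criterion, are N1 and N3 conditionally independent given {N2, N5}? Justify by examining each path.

We examine all 2 paths between N1 and N3:
  1. N1 → N2 → N3 — N2:chain[blocks] ⇒ blocked
  2. N1 → N5 ← N2 → N3 — N5:collider[open]; N2:fork[blocks] ⇒ blocked
Every path is blocked, so N1 and N3 are d-separated given {N2, N5}.

Yes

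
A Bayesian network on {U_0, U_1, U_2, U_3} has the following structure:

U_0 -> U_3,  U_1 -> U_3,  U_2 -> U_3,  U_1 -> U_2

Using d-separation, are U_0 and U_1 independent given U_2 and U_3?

Enumerating the 2 paths from U_0 to U_1 and testing each for blocking by {U_2, U_3}:
Path 1: U_0 → U_3 ← U_2 ← U_1
  U_2 is a chain here and U_2 is conditioned on, so the path is blocked at U_2.
Path 2: U_0 → U_3 ← U_1
  U_3 is a collider and U_3 is conditioned on, which opens it — no node blocks this path, so it is active.
At least one path is unblocked, so d-separation fails.

No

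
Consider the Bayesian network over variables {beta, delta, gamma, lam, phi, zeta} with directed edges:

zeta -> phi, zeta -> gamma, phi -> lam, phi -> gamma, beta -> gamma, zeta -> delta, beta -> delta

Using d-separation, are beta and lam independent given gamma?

No

Enumerating the 4 paths from beta to lam and testing each for blocking by {gamma}:
Path 1: beta → delta ← zeta → gamma ← phi → lam
  delta is a collider here and neither delta nor any of its descendants is conditioned on, so the collider stays closed — the path is blocked at delta.
Path 2: beta → delta ← zeta → phi → lam
  delta is a collider here and neither delta nor any of its descendants is conditioned on, so the collider stays closed — the path is blocked at delta.
Path 3: beta → gamma ← zeta → phi → lam
  gamma is a collider and gamma is conditioned on, which opens it; zeta is a fork and zeta is not conditioned on; phi is a chain and phi is not conditioned on — no node blocks this path, so it is active.
Path 4: beta → gamma ← phi → lam
  gamma is a collider and gamma is conditioned on, which opens it; phi is a fork and phi is not conditioned on — no node blocks this path, so it is active.
Since the path beta → gamma ← zeta → phi → lam is active, beta and lam are not d-separated given {gamma}.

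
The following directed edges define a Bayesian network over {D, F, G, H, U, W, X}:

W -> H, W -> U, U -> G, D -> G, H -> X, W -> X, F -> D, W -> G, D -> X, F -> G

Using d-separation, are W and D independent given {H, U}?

Enumerating the 6 paths from W to D and testing each for blocking by {H, U}:
  1. W → H → X ← D — H:chain[blocks]; X:collider[blocks] ⇒ blocked
  2. W → U → G ← F → D — U:chain[blocks]; G:collider[blocks]; F:fork[open] ⇒ blocked
  3. W → U → G ← D — U:chain[blocks]; G:collider[blocks] ⇒ blocked
  4. W → X ← D — X:collider[blocks] ⇒ blocked
  5. W → G ← F → D — G:collider[blocks]; F:fork[open] ⇒ blocked
  6. W → G ← D — G:collider[blocks] ⇒ blocked
Since every path is blocked, d-separation holds.

Yes — W and D are d-separated given {H, U}.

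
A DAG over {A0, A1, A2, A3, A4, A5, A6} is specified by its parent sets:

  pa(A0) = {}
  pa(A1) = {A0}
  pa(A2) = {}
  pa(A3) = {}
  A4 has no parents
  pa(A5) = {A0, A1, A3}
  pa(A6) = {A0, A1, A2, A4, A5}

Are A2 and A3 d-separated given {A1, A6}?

No — A2 and A3 are not d-separated given {A1, A6}.

5 paths connect A2 and A3; each must be blocked for d-separation to hold:
Path 1: A2 → A6 ← A1 ← A0 → A5 ← A3
  A1 is a chain here and A1 is conditioned on, so the path is blocked at A1.
Path 2: A2 → A6 ← A1 → A5 ← A3
  A1 is a fork here and A1 is conditioned on, so the path is blocked at A1.
Path 3: A2 → A6 ← A0 → A1 → A5 ← A3
  A1 is a chain here and A1 is conditioned on, so the path is blocked at A1.
Path 4: A2 → A6 ← A0 → A5 ← A3
  A6 is a collider and A6 is conditioned on, which opens it; A0 is a fork and A0 is not conditioned on; A5 is a collider and its descendant A6 is conditioned on, which opens it — no node blocks this path, so it is active.
Path 5: A2 → A6 ← A5 ← A3
  A6 is a collider and A6 is conditioned on, which opens it; A5 is a chain and A5 is not conditioned on — no node blocks this path, so it is active.
At least one path is unblocked, so d-separation fails.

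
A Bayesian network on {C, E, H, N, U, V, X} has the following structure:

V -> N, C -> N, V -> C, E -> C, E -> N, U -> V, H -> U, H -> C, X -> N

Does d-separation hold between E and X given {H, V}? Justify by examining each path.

We examine all 4 paths between E and X:
Path 1: E → N ← X
  N is a collider here and neither N nor any of its descendants is conditioned on, so the collider stays closed — the path is blocked at N.
Path 2: E → C ← V → N ← X
  C is a collider here and neither C nor any of its descendants is conditioned on, so the collider stays closed — the path is blocked at C.
Path 3: E → C → N ← X
  N is a collider here and neither N nor any of its descendants is conditioned on, so the collider stays closed — the path is blocked at N.
Path 4: E → C ← H → U → V → N ← X
  C is a collider here and neither C nor any of its descendants is conditioned on, so the collider stays closed — the path is blocked at C.
Since every path is blocked, d-separation holds.

Yes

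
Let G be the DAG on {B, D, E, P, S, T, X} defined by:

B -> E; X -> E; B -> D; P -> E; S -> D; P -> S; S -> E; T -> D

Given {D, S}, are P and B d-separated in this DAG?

There are 4 undirected paths between P and B; checking each against the conditioning set {D, S}:
Path 1: P → S → D ← B
  S is a chain here and S is conditioned on, so the path is blocked at S.
Path 2: P → S → E ← B
  S is a chain here and S is conditioned on, so the path is blocked at S.
Path 3: P → E ← S → D ← B
  E is a collider here and neither E nor any of its descendants is conditioned on, so the collider stays closed — the path is blocked at E.
Path 4: P → E ← B
  E is a collider here and neither E nor any of its descendants is conditioned on, so the collider stays closed — the path is blocked at E.
Every path is blocked, so P and B are d-separated given {D, S}.

Yes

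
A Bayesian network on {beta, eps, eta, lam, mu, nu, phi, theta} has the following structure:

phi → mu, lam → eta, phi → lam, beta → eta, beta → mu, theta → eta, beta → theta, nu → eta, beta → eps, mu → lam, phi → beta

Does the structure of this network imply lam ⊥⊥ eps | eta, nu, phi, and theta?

No — lam and eps are not d-separated given {eta, nu, phi, theta}.

Enumerating the 6 paths from lam to eps and testing each for blocking by {eta, nu, phi, theta}:
  1. lam ← phi → beta → eps — phi:fork[blocks]; beta:chain[open] ⇒ blocked
  2. lam ← phi → mu ← beta → eps — phi:fork[blocks]; mu:collider[open]; beta:fork[open] ⇒ blocked
  3. lam → eta ← theta ← beta → eps — eta:collider[open]; theta:chain[blocks]; beta:fork[open] ⇒ blocked
  4. lam → eta ← beta → eps — eta:collider[open]; beta:fork[open] ⇒ active
  5. lam ← mu ← beta → eps — mu:chain[open]; beta:fork[open] ⇒ active
  6. lam ← mu ← phi → beta → eps — mu:chain[open]; phi:fork[blocks]; beta:chain[open] ⇒ blocked
At least one path is unblocked, so d-separation fails.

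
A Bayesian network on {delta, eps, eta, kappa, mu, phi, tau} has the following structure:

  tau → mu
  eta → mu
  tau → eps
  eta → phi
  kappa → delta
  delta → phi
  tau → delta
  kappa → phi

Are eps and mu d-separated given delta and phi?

There are 3 undirected paths between eps and mu; checking each against the conditioning set {delta, phi}:
Path 1: eps ← tau → delta → phi ← eta → mu
  delta is a chain here and delta is conditioned on, so the path is blocked at delta.
Path 2: eps ← tau → delta ← kappa → phi ← eta → mu
  tau is a fork and tau is not conditioned on; delta is a collider and delta is conditioned on, which opens it; kappa is a fork and kappa is not conditioned on; phi is a collider and phi is conditioned on, which opens it; eta is a fork and eta is not conditioned on — no node blocks this path, so it is active.
Path 3: eps ← tau → mu
  tau is a fork and tau is not conditioned on — no node blocks this path, so it is active.
Because an active path exists, eps and mu are not d-separated.

No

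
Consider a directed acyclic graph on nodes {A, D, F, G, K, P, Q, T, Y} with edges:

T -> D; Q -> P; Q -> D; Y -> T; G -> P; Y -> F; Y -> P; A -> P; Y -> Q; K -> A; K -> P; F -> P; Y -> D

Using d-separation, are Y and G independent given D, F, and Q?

Yes

There are 5 undirected paths between Y and G; checking each against the conditioning set {D, F, Q}:
  1. Y → D ← Q → P ← G — D:collider[open]; Q:fork[blocks]; P:collider[blocks] ⇒ blocked
  2. Y → T → D ← Q → P ← G — T:chain[open]; D:collider[open]; Q:fork[blocks]; P:collider[blocks] ⇒ blocked
  3. Y → Q → P ← G — Q:chain[blocks]; P:collider[blocks] ⇒ blocked
  4. Y → F → P ← G — F:chain[blocks]; P:collider[blocks] ⇒ blocked
  5. Y → P ← G — P:collider[blocks] ⇒ blocked
Every path is blocked, so Y and G are d-separated given {D, F, Q}.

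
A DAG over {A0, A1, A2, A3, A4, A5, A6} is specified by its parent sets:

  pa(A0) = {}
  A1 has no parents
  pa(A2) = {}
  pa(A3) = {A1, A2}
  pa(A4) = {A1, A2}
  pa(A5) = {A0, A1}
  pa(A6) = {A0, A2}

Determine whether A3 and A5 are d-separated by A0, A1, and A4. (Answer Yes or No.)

Yes — A3 and A5 are d-separated given {A0, A1, A4}.

There are 4 undirected paths between A3 and A5; checking each against the conditioning set {A0, A1, A4}:
  1. A3 ← A2 → A4 ← A1 → A5 — A2:fork[open]; A4:collider[open]; A1:fork[blocks] ⇒ blocked
  2. A3 ← A2 → A6 ← A0 → A5 — A2:fork[open]; A6:collider[blocks]; A0:fork[blocks] ⇒ blocked
  3. A3 ← A1 → A4 ← A2 → A6 ← A0 → A5 — A1:fork[blocks]; A4:collider[open]; A2:fork[open]; A6:collider[blocks]; A0:fork[blocks] ⇒ blocked
  4. A3 ← A1 → A5 — A1:fork[blocks] ⇒ blocked
All paths are blocked; A3 ⊥ A5 | {A0, A1, A4} holds.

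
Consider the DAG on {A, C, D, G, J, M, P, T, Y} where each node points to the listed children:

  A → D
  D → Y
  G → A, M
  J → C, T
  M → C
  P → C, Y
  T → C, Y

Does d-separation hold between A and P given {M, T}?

Yes

There are 6 undirected paths between A and P; checking each against the conditioning set {M, T}:
  1. A ← G → M → C ← T → Y ← P — G:fork[open]; M:chain[blocks]; C:collider[blocks]; T:fork[blocks]; Y:collider[blocks] ⇒ blocked
  2. A ← G → M → C ← J → T → Y ← P — G:fork[open]; M:chain[blocks]; C:collider[blocks]; J:fork[open]; T:chain[blocks]; Y:collider[blocks] ⇒ blocked
  3. A ← G → M → C ← P — G:fork[open]; M:chain[blocks]; C:collider[blocks] ⇒ blocked
  4. A → D → Y ← T ← J → C ← P — D:chain[open]; Y:collider[blocks]; T:chain[blocks]; J:fork[open]; C:collider[blocks] ⇒ blocked
  5. A → D → Y ← T → C ← P — D:chain[open]; Y:collider[blocks]; T:fork[blocks]; C:collider[blocks] ⇒ blocked
  6. A → D → Y ← P — D:chain[open]; Y:collider[blocks] ⇒ blocked
All paths are blocked; A ⊥ P | {M, T} holds.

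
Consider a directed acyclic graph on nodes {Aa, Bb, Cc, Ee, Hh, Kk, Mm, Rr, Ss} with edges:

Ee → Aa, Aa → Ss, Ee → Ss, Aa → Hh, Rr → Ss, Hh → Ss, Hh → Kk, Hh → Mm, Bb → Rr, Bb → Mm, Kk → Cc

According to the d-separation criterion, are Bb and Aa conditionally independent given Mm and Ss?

No

There are 6 undirected paths between Bb and Aa; checking each against the conditioning set {Mm, Ss}:
Path 1: Bb → Rr → Ss ← Ee → Aa
  Rr is a chain and Rr is not conditioned on; Ss is a collider and Ss is conditioned on, which opens it; Ee is a fork and Ee is not conditioned on — no node blocks this path, so it is active.
Path 2: Bb → Rr → Ss ← Hh ← Aa
  Rr is a chain and Rr is not conditioned on; Ss is a collider and Ss is conditioned on, which opens it; Hh is a chain and Hh is not conditioned on — no node blocks this path, so it is active.
Path 3: Bb → Rr → Ss ← Aa
  Rr is a chain and Rr is not conditioned on; Ss is a collider and Ss is conditioned on, which opens it — no node blocks this path, so it is active.
Path 4: Bb → Mm ← Hh → Ss ← Ee → Aa
  Mm is a collider and Mm is conditioned on, which opens it; Hh is a fork and Hh is not conditioned on; Ss is a collider and Ss is conditioned on, which opens it; Ee is a fork and Ee is not conditioned on — no node blocks this path, so it is active.
Path 5: Bb → Mm ← Hh → Ss ← Aa
  Mm is a collider and Mm is conditioned on, which opens it; Hh is a fork and Hh is not conditioned on; Ss is a collider and Ss is conditioned on, which opens it — no node blocks this path, so it is active.
Path 6: Bb → Mm ← Hh ← Aa
  Mm is a collider and Mm is conditioned on, which opens it; Hh is a chain and Hh is not conditioned on — no node blocks this path, so it is active.
Because an active path exists, Bb and Aa are not d-separated.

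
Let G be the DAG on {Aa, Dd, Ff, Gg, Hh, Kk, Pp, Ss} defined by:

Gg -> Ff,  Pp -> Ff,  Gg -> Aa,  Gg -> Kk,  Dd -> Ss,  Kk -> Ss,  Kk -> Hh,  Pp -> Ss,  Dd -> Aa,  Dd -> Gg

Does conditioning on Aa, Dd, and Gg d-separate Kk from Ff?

Yes — Kk and Ff are d-separated given {Aa, Dd, Gg}.

We examine all 6 paths between Kk and Ff:
Path 1: Kk ← Gg → Ff
  Gg is a fork here and Gg is conditioned on, so the path is blocked at Gg.
Path 2: Kk ← Gg → Aa ← Dd → Ss ← Pp → Ff
  Gg is a fork here and Gg is conditioned on, so the path is blocked at Gg.
Path 3: Kk ← Gg ← Dd → Ss ← Pp → Ff
  Gg is a chain here and Gg is conditioned on, so the path is blocked at Gg.
Path 4: Kk → Ss ← Pp → Ff
  Ss is a collider here and neither Ss nor any of its descendants is conditioned on, so the collider stays closed — the path is blocked at Ss.
Path 5: Kk → Ss ← Dd → Gg → Ff
  Ss is a collider here and neither Ss nor any of its descendants is conditioned on, so the collider stays closed — the path is blocked at Ss.
Path 6: Kk → Ss ← Dd → Aa ← Gg → Ff
  Ss is a collider here and neither Ss nor any of its descendants is conditioned on, so the collider stays closed — the path is blocked at Ss.
Every path is blocked, so Kk and Ff are d-separated given {Aa, Dd, Gg}.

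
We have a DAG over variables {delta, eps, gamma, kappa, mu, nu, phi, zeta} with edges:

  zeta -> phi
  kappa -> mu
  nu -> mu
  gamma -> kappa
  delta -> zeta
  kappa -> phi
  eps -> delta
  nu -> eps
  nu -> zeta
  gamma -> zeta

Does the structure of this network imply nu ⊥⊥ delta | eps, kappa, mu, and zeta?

We examine all 4 paths between nu and delta:
Path 1: nu → eps → delta
  eps is a chain here and eps is conditioned on, so the path is blocked at eps.
Path 2: nu → mu ← kappa → phi ← zeta ← delta
  kappa is a fork here and kappa is conditioned on, so the path is blocked at kappa.
Path 3: nu → mu ← kappa ← gamma → zeta ← delta
  kappa is a chain here and kappa is conditioned on, so the path is blocked at kappa.
Path 4: nu → zeta ← delta
  zeta is a collider and zeta is conditioned on, which opens it — no node blocks this path, so it is active.
At least one path is unblocked, so d-separation fails.

No — nu and delta are not d-separated given {eps, kappa, mu, zeta}.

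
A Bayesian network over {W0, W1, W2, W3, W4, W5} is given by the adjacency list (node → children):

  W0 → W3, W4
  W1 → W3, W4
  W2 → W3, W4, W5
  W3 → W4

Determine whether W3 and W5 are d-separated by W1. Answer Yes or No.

We examine all 4 paths between W3 and W5:
  1. W3 → W4 ← W2 → W5 — W4:collider[blocks]; W2:fork[open] ⇒ blocked
  2. W3 ← W2 → W5 — W2:fork[open] ⇒ active
  3. W3 ← W0 → W4 ← W2 → W5 — W0:fork[open]; W4:collider[blocks]; W2:fork[open] ⇒ blocked
  4. W3 ← W1 → W4 ← W2 → W5 — W1:fork[blocks]; W4:collider[blocks]; W2:fork[open] ⇒ blocked
Because an active path exists, W3 and W5 are not d-separated.

No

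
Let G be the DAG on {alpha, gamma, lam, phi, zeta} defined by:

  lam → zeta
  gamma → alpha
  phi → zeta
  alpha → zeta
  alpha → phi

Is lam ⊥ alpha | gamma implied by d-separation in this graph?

We examine all 2 paths between lam and alpha:
  1. lam → zeta ← alpha — zeta:collider[blocks] ⇒ blocked
  2. lam → zeta ← phi ← alpha — zeta:collider[blocks]; phi:chain[open] ⇒ blocked
Since every path is blocked, d-separation holds.

Yes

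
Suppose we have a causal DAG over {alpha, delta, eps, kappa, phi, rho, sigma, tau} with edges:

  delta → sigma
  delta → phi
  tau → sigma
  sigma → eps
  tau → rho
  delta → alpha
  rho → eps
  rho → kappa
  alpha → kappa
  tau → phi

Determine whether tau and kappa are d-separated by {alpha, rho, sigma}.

Enumerating the 6 paths from tau to kappa and testing each for blocking by {alpha, rho, sigma}:
Path 1: tau → sigma ← delta → alpha → kappa
  alpha is a chain here and alpha is conditioned on, so the path is blocked at alpha.
Path 2: tau → sigma → eps ← rho → kappa
  sigma is a chain here and sigma is conditioned on, so the path is blocked at sigma.
Path 3: tau → rho → kappa
  rho is a chain here and rho is conditioned on, so the path is blocked at rho.
Path 4: tau → rho → eps ← sigma ← delta → alpha → kappa
  rho is a chain here and rho is conditioned on, so the path is blocked at rho.
Path 5: tau → phi ← delta → alpha → kappa
  phi is a collider here and neither phi nor any of its descendants is conditioned on, so the collider stays closed — the path is blocked at phi.
Path 6: tau → phi ← delta → sigma → eps ← rho → kappa
  phi is a collider here and neither phi nor any of its descendants is conditioned on, so the collider stays closed — the path is blocked at phi.
Every path is blocked, so tau and kappa are d-separated given {alpha, rho, sigma}.

Yes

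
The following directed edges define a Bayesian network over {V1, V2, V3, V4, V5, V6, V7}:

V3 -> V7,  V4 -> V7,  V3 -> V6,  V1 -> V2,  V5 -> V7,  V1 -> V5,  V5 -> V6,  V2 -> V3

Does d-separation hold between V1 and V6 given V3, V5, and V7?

There are 4 undirected paths between V1 and V6; checking each against the conditioning set {V3, V5, V7}:
Path 1: V1 → V5 → V7 ← V3 → V6
  V5 is a chain here and V5 is conditioned on, so the path is blocked at V5.
Path 2: V1 → V5 → V6
  V5 is a chain here and V5 is conditioned on, so the path is blocked at V5.
Path 3: V1 → V2 → V3 → V7 ← V5 → V6
  V3 is a chain here and V3 is conditioned on, so the path is blocked at V3.
Path 4: V1 → V2 → V3 → V6
  V3 is a chain here and V3 is conditioned on, so the path is blocked at V3.
Every path is blocked, so V1 and V6 are d-separated given {V3, V5, V7}.

Yes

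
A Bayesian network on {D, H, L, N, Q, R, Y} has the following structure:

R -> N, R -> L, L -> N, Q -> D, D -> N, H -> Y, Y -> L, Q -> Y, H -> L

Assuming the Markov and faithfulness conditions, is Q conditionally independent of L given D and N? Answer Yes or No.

No

4 paths connect Q and L; each must be blocked for d-separation to hold:
  1. Q → D → N ← R → L — D:chain[blocks]; N:collider[open]; R:fork[open] ⇒ blocked
  2. Q → D → N ← L — D:chain[blocks]; N:collider[open] ⇒ blocked
  3. Q → Y ← H → L — Y:collider[open]; H:fork[open] ⇒ active
  4. Q → Y → L — Y:chain[open] ⇒ active
At least one path is unblocked, so d-separation fails.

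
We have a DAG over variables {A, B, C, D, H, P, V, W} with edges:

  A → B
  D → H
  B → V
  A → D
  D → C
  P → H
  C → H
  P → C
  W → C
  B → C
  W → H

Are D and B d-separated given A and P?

Yes — D and B are d-separated given {A, P}.

There are 5 undirected paths between D and B; checking each against the conditioning set {A, P}:
  1. D ← A → B — A:fork[blocks] ⇒ blocked
  2. D → C ← B — C:collider[blocks] ⇒ blocked
  3. D → H ← P → C ← B — H:collider[blocks]; P:fork[blocks]; C:collider[blocks] ⇒ blocked
  4. D → H ← C ← B — H:collider[blocks]; C:chain[open] ⇒ blocked
  5. D → H ← W → C ← B — H:collider[blocks]; W:fork[open]; C:collider[blocks] ⇒ blocked
Since every path is blocked, d-separation holds.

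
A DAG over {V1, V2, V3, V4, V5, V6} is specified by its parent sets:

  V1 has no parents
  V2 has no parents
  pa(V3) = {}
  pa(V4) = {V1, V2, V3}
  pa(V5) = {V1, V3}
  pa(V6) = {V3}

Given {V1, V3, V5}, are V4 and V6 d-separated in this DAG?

Yes — V4 and V6 are d-separated given {V1, V3, V5}.

We examine all 2 paths between V4 and V6:
Path 1: V4 ← V3 → V6
  V3 is a fork here and V3 is conditioned on, so the path is blocked at V3.
Path 2: V4 ← V1 → V5 ← V3 → V6
  V1 is a fork here and V1 is conditioned on, so the path is blocked at V1.
Every path is blocked, so V4 and V6 are d-separated given {V1, V3, V5}.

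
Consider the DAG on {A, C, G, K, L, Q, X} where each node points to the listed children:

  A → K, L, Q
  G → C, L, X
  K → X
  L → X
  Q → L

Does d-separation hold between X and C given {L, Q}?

4 paths connect X and C; each must be blocked for d-separation to hold:
Path 1: X ← G → C
  G is a fork and G is not conditioned on — no node blocks this path, so it is active.
Path 2: X ← L ← G → C
  L is a chain here and L is conditioned on, so the path is blocked at L.
Path 3: X ← K ← A → L ← G → C
  K is a chain and K is not conditioned on; A is a fork and A is not conditioned on; L is a collider and L is conditioned on, which opens it; G is a fork and G is not conditioned on — no node blocks this path, so it is active.
Path 4: X ← K ← A → Q → L ← G → C
  Q is a chain here and Q is conditioned on, so the path is blocked at Q.
At least one path is unblocked, so d-separation fails.

No — X and C are not d-separated given {L, Q}.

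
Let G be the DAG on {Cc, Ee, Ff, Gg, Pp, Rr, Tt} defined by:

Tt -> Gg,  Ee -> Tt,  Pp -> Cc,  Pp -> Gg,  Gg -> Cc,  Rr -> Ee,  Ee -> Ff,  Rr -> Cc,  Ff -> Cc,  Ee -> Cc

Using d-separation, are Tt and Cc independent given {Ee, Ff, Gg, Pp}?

Yes

We examine all 5 paths between Tt and Cc:
  1. Tt ← Ee ← Rr → Cc — Ee:chain[blocks]; Rr:fork[open] ⇒ blocked
  2. Tt ← Ee → Ff → Cc — Ee:fork[blocks]; Ff:chain[blocks] ⇒ blocked
  3. Tt ← Ee → Cc — Ee:fork[blocks] ⇒ blocked
  4. Tt → Gg ← Pp → Cc — Gg:collider[open]; Pp:fork[blocks] ⇒ blocked
  5. Tt → Gg → Cc — Gg:chain[blocks] ⇒ blocked
Since every path is blocked, d-separation holds.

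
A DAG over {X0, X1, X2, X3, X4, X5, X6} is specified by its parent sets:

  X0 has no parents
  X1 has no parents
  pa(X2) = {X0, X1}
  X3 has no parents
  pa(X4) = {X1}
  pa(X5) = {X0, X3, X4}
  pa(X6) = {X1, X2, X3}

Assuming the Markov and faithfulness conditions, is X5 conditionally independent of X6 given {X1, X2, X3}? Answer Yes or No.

Yes — X5 and X6 are d-separated given {X1, X2, X3}.

There are 5 undirected paths between X5 and X6; checking each against the conditioning set {X1, X2, X3}:
  1. X5 ← X4 ← X1 → X6 — X4:chain[open]; X1:fork[blocks] ⇒ blocked
  2. X5 ← X4 ← X1 → X2 → X6 — X4:chain[open]; X1:fork[blocks]; X2:chain[blocks] ⇒ blocked
  3. X5 ← X3 → X6 — X3:fork[blocks] ⇒ blocked
  4. X5 ← X0 → X2 → X6 — X0:fork[open]; X2:chain[blocks] ⇒ blocked
  5. X5 ← X0 → X2 ← X1 → X6 — X0:fork[open]; X2:collider[open]; X1:fork[blocks] ⇒ blocked
Every path is blocked, so X5 and X6 are d-separated given {X1, X2, X3}.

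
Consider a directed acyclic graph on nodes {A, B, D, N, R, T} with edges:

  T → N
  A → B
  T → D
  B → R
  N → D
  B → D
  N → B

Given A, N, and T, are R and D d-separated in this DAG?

3 paths connect R and D; each must be blocked for d-separation to hold:
Path 1: R ← B → D
  B is a fork and B is not conditioned on — no node blocks this path, so it is active.
Path 2: R ← B ← N ← T → D
  N is a chain here and N is conditioned on, so the path is blocked at N.
Path 3: R ← B ← N → D
  N is a fork here and N is conditioned on, so the path is blocked at N.
Since the path R ← B → D is active, R and D are not d-separated given {A, N, T}.

No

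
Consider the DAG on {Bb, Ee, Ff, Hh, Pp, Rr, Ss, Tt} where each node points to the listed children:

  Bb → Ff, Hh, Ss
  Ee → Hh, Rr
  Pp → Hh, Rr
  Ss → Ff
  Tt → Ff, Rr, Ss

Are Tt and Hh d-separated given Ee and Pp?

Yes

We examine all 6 paths between Tt and Hh:
Path 1: Tt → Ss ← Bb → Hh
  Ss is a collider here and neither Ss nor any of its descendants is conditioned on, so the collider stays closed — the path is blocked at Ss.
Path 2: Tt → Ss → Ff ← Bb → Hh
  Ff is a collider here and neither Ff nor any of its descendants is conditioned on, so the collider stays closed — the path is blocked at Ff.
Path 3: Tt → Ff ← Bb → Hh
  Ff is a collider here and neither Ff nor any of its descendants is conditioned on, so the collider stays closed — the path is blocked at Ff.
Path 4: Tt → Ff ← Ss ← Bb → Hh
  Ff is a collider here and neither Ff nor any of its descendants is conditioned on, so the collider stays closed — the path is blocked at Ff.
Path 5: Tt → Rr ← Ee → Hh
  Rr is a collider here and neither Rr nor any of its descendants is conditioned on, so the collider stays closed — the path is blocked at Rr.
Path 6: Tt → Rr ← Pp → Hh
  Rr is a collider here and neither Rr nor any of its descendants is conditioned on, so the collider stays closed — the path is blocked at Rr.
Every path is blocked, so Tt and Hh are d-separated given {Ee, Pp}.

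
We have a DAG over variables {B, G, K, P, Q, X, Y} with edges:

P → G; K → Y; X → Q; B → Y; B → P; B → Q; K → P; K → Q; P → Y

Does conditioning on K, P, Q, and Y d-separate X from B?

No

Enumerating the 5 paths from X to B and testing each for blocking by {K, P, Q, Y}:
  1. X → Q ← B — Q:collider[open] ⇒ active
  2. X → Q ← K → Y ← B — Q:collider[open]; K:fork[blocks]; Y:collider[open] ⇒ blocked
  3. X → Q ← K → Y ← P ← B — Q:collider[open]; K:fork[blocks]; Y:collider[open]; P:chain[blocks] ⇒ blocked
  4. X → Q ← K → P → Y ← B — Q:collider[open]; K:fork[blocks]; P:chain[blocks]; Y:collider[open] ⇒ blocked
  5. X → Q ← K → P ← B — Q:collider[open]; K:fork[blocks]; P:collider[open] ⇒ blocked
At least one path is unblocked, so d-separation fails.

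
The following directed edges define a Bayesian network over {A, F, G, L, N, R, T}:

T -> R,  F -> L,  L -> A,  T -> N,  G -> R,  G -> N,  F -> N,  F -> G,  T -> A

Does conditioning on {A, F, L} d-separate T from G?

Yes

5 paths connect T and G; each must be blocked for d-separation to hold:
Path 1: T → N ← G
  N is a collider here and neither N nor any of its descendants is conditioned on, so the collider stays closed — the path is blocked at N.
Path 2: T → N ← F → G
  N is a collider here and neither N nor any of its descendants is conditioned on, so the collider stays closed — the path is blocked at N.
Path 3: T → A ← L ← F → G
  L is a chain here and L is conditioned on, so the path is blocked at L.
Path 4: T → A ← L ← F → N ← G
  L is a chain here and L is conditioned on, so the path is blocked at L.
Path 5: T → R ← G
  R is a collider here and neither R nor any of its descendants is conditioned on, so the collider stays closed — the path is blocked at R.
All paths are blocked; T ⊥ G | {A, F, L} holds.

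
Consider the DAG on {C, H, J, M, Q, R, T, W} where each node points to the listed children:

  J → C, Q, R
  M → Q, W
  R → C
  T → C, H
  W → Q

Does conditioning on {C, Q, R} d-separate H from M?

No — H and M are not d-separated given {C, Q, R}.

4 paths connect H and M; each must be blocked for d-separation to hold:
Path 1: H ← T → C ← J → Q ← W ← M
  T is a fork and T is not conditioned on; C is a collider and C is conditioned on, which opens it; J is a fork and J is not conditioned on; Q is a collider and Q is conditioned on, which opens it; W is a chain and W is not conditioned on — no node blocks this path, so it is active.
Path 2: H ← T → C ← J → Q ← M
  T is a fork and T is not conditioned on; C is a collider and C is conditioned on, which opens it; J is a fork and J is not conditioned on; Q is a collider and Q is conditioned on, which opens it — no node blocks this path, so it is active.
Path 3: H ← T → C ← R ← J → Q ← W ← M
  R is a chain here and R is conditioned on, so the path is blocked at R.
Path 4: H ← T → C ← R ← J → Q ← M
  R is a chain here and R is conditioned on, so the path is blocked at R.
Because an active path exists, H and M are not d-separated.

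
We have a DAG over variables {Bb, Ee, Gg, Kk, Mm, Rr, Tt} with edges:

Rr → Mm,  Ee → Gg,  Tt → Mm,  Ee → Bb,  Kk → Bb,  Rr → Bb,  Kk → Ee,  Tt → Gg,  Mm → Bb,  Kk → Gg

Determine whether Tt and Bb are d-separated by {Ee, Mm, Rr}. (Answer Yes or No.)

Yes

We examine all 6 paths between Tt and Bb:
Path 1: Tt → Gg ← Ee → Bb
  Gg is a collider here and neither Gg nor any of its descendants is conditioned on, so the collider stays closed — the path is blocked at Gg.
Path 2: Tt → Gg ← Ee ← Kk → Bb
  Gg is a collider here and neither Gg nor any of its descendants is conditioned on, so the collider stays closed — the path is blocked at Gg.
Path 3: Tt → Gg ← Kk → Bb
  Gg is a collider here and neither Gg nor any of its descendants is conditioned on, so the collider stays closed — the path is blocked at Gg.
Path 4: Tt → Gg ← Kk → Ee → Bb
  Gg is a collider here and neither Gg nor any of its descendants is conditioned on, so the collider stays closed — the path is blocked at Gg.
Path 5: Tt → Mm → Bb
  Mm is a chain here and Mm is conditioned on, so the path is blocked at Mm.
Path 6: Tt → Mm ← Rr → Bb
  Rr is a fork here and Rr is conditioned on, so the path is blocked at Rr.
Every path is blocked, so Tt and Bb are d-separated given {Ee, Mm, Rr}.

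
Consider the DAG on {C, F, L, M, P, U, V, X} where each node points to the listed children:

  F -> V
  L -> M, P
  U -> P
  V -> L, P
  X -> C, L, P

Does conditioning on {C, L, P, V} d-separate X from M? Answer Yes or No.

Enumerating the 3 paths from X to M and testing each for blocking by {C, L, P, V}:
Path 1: X → L → M
  L is a chain here and L is conditioned on, so the path is blocked at L.
Path 2: X → P ← L → M
  L is a fork here and L is conditioned on, so the path is blocked at L.
Path 3: X → P ← V → L → M
  V is a fork here and V is conditioned on, so the path is blocked at V.
Since every path is blocked, d-separation holds.

Yes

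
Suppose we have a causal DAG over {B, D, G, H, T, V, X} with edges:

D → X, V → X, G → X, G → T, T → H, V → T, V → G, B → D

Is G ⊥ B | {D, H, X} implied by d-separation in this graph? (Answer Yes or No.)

Yes — G and B are d-separated given {D, H, X}.

Enumerating the 3 paths from G to B and testing each for blocking by {D, H, X}:
  1. G → T ← V → X ← D ← B — T:collider[open]; V:fork[open]; X:collider[open]; D:chain[blocks] ⇒ blocked
  2. G ← V → X ← D ← B — V:fork[open]; X:collider[open]; D:chain[blocks] ⇒ blocked
  3. G → X ← D ← B — X:collider[open]; D:chain[blocks] ⇒ blocked
Every path is blocked, so G and B are d-separated given {D, H, X}.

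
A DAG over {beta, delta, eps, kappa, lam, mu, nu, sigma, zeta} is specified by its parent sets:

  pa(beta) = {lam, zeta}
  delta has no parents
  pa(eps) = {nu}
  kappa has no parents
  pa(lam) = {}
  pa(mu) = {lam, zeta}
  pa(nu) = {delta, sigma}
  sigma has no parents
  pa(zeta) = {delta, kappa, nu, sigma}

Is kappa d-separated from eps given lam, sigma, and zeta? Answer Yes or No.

No

We examine all 3 paths between kappa and eps:
  1. kappa → zeta ← sigma → nu → eps — zeta:collider[open]; sigma:fork[blocks]; nu:chain[open] ⇒ blocked
  2. kappa → zeta ← delta → nu → eps — zeta:collider[open]; delta:fork[open]; nu:chain[open] ⇒ active
  3. kappa → zeta ← nu → eps — zeta:collider[open]; nu:fork[open] ⇒ active
Because an active path exists, kappa and eps are not d-separated.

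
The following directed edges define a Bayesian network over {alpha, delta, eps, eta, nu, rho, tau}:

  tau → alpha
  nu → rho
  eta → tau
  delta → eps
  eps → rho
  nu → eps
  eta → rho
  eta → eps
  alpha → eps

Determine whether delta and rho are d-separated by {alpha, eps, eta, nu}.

There are 4 undirected paths between delta and rho; checking each against the conditioning set {alpha, eps, eta, nu}:
Path 1: delta → eps ← alpha ← tau ← eta → rho
  alpha is a chain here and alpha is conditioned on, so the path is blocked at alpha.
Path 2: delta → eps ← nu → rho
  nu is a fork here and nu is conditioned on, so the path is blocked at nu.
Path 3: delta → eps ← eta → rho
  eta is a fork here and eta is conditioned on, so the path is blocked at eta.
Path 4: delta → eps → rho
  eps is a chain here and eps is conditioned on, so the path is blocked at eps.
Every path is blocked, so delta and rho are d-separated given {alpha, eps, eta, nu}.

Yes — delta and rho are d-separated given {alpha, eps, eta, nu}.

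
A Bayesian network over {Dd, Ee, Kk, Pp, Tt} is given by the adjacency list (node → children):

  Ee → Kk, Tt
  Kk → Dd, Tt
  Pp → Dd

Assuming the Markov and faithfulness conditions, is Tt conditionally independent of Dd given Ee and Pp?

No

2 paths connect Tt and Dd; each must be blocked for d-separation to hold:
  1. Tt ← Kk → Dd — Kk:fork[open] ⇒ active
  2. Tt ← Ee → Kk → Dd — Ee:fork[blocks]; Kk:chain[open] ⇒ blocked
At least one path is unblocked, so d-separation fails.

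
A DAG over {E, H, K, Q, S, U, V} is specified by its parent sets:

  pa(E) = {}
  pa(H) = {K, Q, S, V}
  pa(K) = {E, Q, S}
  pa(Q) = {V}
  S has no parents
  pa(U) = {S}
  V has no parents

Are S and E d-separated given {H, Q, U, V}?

We examine all 4 paths between S and E:
  1. S → K ← E — K:collider[open] ⇒ active
  2. S → H ← K ← E — H:collider[open]; K:chain[open] ⇒ active
  3. S → H ← V → Q → K ← E — H:collider[open]; V:fork[blocks]; Q:chain[blocks]; K:collider[open] ⇒ blocked
  4. S → H ← Q → K ← E — H:collider[open]; Q:fork[blocks]; K:collider[open] ⇒ blocked
Since the path S → K ← E is active, S and E are not d-separated given {H, Q, U, V}.

No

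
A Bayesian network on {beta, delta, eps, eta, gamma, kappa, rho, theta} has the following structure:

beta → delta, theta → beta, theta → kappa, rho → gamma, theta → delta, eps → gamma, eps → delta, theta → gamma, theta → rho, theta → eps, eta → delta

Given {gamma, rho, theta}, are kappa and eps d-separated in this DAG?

Yes — kappa and eps are d-separated given {gamma, rho, theta}.

Enumerating the 5 paths from kappa to eps and testing each for blocking by {gamma, rho, theta}:
  1. kappa ← theta → beta → delta ← eps — theta:fork[blocks]; beta:chain[open]; delta:collider[blocks] ⇒ blocked
  2. kappa ← theta → delta ← eps — theta:fork[blocks]; delta:collider[blocks] ⇒ blocked
  3. kappa ← theta → rho → gamma ← eps — theta:fork[blocks]; rho:chain[blocks]; gamma:collider[open] ⇒ blocked
  4. kappa ← theta → eps — theta:fork[blocks] ⇒ blocked
  5. kappa ← theta → gamma ← eps — theta:fork[blocks]; gamma:collider[open] ⇒ blocked
Every path is blocked, so kappa and eps are d-separated given {gamma, rho, theta}.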